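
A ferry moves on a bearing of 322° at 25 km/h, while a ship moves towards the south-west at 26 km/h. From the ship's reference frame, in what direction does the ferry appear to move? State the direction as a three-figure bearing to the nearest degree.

Taking east as x and north as y: ferry velocity = (-15.392, 19.700) km/h; ship velocity = (-18.385, -18.385) km/h.
Velocity of ferry relative to ship = (-15.392, 19.700) − (-18.385, -18.385) = (2.993, 38.085) km/h.
Bearing = atan2(2.99, 38.09) = 4.49° clockwise from north.

004°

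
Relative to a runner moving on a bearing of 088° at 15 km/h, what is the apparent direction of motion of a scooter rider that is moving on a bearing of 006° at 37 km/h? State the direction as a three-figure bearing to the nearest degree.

343°

Taking east as x and north as y: scooter rider velocity = (3.868, 36.797) km/h; runner velocity = (14.991, 0.523) km/h.
Velocity of scooter rider relative to runner = (3.868, 36.797) − (14.991, 0.523) = (-11.123, 36.274) km/h.
Bearing = atan2(-11.12, 36.27) = 342.95° clockwise from north.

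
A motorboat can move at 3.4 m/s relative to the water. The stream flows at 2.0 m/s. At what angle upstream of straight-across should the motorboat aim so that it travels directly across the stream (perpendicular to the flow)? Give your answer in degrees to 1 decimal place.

To cancel the current, the upstream component of the motorboat's velocity must equal the flow: 3.4 sin θ = 2.0.
sin θ = 2.0 / 3.4 = 0.5882.
θ = arcsin(0.5882) = 36.032°.

36.0°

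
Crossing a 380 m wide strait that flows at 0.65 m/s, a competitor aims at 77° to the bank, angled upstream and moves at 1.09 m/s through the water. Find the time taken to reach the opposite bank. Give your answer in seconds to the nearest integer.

The component of the competitor's velocity perpendicular to the bank is 1.09 × sin 77° = 1.062 m/s.
Only the cross-stream component determines the crossing time; the current contributes nothing perpendicular to the bank.
Time = 380 / 1.062 = 357.794 s.

358 s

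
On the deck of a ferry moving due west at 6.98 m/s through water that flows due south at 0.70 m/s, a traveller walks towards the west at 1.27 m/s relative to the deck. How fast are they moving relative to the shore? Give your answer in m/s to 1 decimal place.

In east/north components (m/s): traveller relative to ferry = (-1.270, 0.000); ferry relative to water = (-6.980, 0.000); water relative to ground = (0.000, -0.700).
Sum = (-8.250, -0.700) m/s.
Speed = |(-8.250, -0.700)| = 8.280 m/s.

8.3 m/s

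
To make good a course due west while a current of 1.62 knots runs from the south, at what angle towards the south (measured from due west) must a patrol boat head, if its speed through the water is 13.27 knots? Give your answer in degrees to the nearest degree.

The current pushes perpendicular to the desired track; the heading must have a component into the current equal to 1.62 knots: 13.27 sin θ = 1.62.
sin θ = 0.1221, so θ = 7.012°.

7°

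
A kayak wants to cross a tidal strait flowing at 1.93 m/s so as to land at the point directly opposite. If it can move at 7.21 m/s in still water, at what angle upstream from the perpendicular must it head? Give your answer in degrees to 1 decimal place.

15.5°

To cancel the current, the upstream component of the kayak's velocity must equal the flow: 7.21 sin θ = 1.93.
sin θ = 1.93 / 7.21 = 0.2677.
θ = arcsin(0.2677) = 15.526°.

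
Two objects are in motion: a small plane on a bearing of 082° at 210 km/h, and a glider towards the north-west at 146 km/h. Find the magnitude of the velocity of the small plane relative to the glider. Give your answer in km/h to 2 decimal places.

Taking east as x and north as y: small plane velocity = (207.956, 29.226) km/h; glider velocity = (-103.238, 103.238) km/h.
Velocity of small plane relative to glider = (207.956, 29.226) − (-103.238, 103.238) = (311.194, -74.011) km/h.
Magnitude = |(311.194, -74.011)| = 319.874 km/h.

319.87 km/h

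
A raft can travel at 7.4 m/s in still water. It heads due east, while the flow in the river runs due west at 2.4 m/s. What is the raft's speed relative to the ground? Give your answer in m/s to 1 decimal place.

Taking east as x and north as y: velocity relative to the water = (7.400, 0.000) m/s; the water relative to ground = (-2.400, 0.000) m/s.
Velocity relative to ground = (7.400, 0.000) + (-2.400, 0.000) = (5.000, 0.000) m/s.
Speed = |(5.000, 0.000)| = 5.000 m/s.

5.0 m/s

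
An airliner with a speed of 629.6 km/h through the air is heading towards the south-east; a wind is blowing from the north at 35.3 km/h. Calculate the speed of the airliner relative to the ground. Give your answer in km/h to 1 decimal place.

655.0 km/h

Taking east as x and north as y: velocity relative to the air = (445.194, -445.194) km/h; the air relative to ground = (0.000, -35.300) km/h.
Velocity relative to ground = (445.194, -445.194) + (0.000, -35.300) = (445.194, -480.494) km/h.
Speed = |(445.194, -480.494)| = 655.037 km/h.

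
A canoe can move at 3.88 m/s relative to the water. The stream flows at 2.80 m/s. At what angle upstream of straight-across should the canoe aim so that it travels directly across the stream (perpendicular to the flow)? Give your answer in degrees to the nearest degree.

46°

To cancel the current, the upstream component of the canoe's velocity must equal the flow: 3.88 sin θ = 2.80.
sin θ = 2.80 / 3.88 = 0.7216.
θ = arcsin(0.7216) = 46.191°.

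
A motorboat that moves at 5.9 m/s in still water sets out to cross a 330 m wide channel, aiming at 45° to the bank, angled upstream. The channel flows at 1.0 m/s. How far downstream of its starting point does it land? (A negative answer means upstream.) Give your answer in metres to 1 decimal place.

Perpendicular speed = 4.172 m/s; crossing time = 330 / 4.172 = 79.100 s.
Net downstream speed = -3.172 m/s.
Drift = -3.172 × 79.100 = -250.900 m (upstream).

-250.9 m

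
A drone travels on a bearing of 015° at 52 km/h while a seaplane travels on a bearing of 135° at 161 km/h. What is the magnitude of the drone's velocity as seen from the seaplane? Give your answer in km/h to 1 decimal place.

Taking east as x and north as y: drone velocity = (13.459, 50.228) km/h; seaplane velocity = (113.844, -113.844) km/h.
Velocity of drone relative to seaplane = (13.459, 50.228) − (113.844, -113.844) = (-100.386, 164.072) km/h.
Magnitude = |(-100.386, 164.072)| = 192.346 km/h.

192.3 km/h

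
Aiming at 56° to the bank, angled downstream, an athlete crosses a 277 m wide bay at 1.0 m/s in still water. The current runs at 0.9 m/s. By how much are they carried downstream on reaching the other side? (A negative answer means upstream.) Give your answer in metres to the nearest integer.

Perpendicular speed = 0.829 m/s; crossing time = 277 / 0.829 = 334.122 s.
Net downstream speed = 1.459 m/s.
Drift = 1.459 × 334.122 = 487.549 m (downstream).

488 m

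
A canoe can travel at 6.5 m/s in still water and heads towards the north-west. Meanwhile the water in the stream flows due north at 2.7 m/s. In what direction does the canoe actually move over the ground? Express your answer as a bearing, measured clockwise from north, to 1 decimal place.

Taking east as x and north as y: velocity relative to the water = (-4.596, 4.596) m/s; the water relative to ground = (0.000, 2.700) m/s.
Velocity relative to ground = (-4.596, 4.596) + (0.000, 2.700) = (-4.596, 7.296) m/s.
Bearing = atan2(-4.60, 7.30) = 327.79° clockwise from north.

327.8°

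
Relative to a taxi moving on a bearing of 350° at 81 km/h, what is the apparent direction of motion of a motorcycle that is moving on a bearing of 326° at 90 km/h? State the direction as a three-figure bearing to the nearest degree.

Taking east as x and north as y: motorcycle velocity = (-50.327, 74.613) km/h; taxi velocity = (-14.066, 79.769) km/h.
Velocity of motorcycle relative to taxi = (-50.327, 74.613) − (-14.066, 79.769) = (-36.262, -5.156) km/h.
Bearing = atan2(-36.26, -5.16) = 261.91° clockwise from north.

262°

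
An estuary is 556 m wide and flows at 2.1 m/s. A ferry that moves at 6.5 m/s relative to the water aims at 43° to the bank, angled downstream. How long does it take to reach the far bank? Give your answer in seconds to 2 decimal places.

125.42 s

The component of the ferry's velocity perpendicular to the bank is 6.5 × sin 43° = 4.433 m/s.
Only the cross-stream component determines the crossing time; the current contributes nothing perpendicular to the bank.
Time = 556 / 4.433 = 125.423 s.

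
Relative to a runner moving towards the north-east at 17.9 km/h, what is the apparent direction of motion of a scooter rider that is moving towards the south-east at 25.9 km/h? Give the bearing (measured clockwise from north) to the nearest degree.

Taking east as x and north as y: scooter rider velocity = (18.314, -18.314) km/h; runner velocity = (12.657, 12.657) km/h.
Velocity of scooter rider relative to runner = (18.314, -18.314) − (12.657, 12.657) = (5.657, -30.971) km/h.
Bearing = atan2(5.66, -30.97) = 169.65° clockwise from north.

170°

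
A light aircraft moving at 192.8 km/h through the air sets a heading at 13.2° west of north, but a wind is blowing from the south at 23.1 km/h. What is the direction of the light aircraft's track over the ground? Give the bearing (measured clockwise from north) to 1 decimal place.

Taking east as x and north as y: velocity relative to the air = (-44.026, 187.706) km/h; the air relative to ground = (0.000, 23.100) km/h.
Velocity relative to ground = (-44.026, 187.706) + (0.000, 23.100) = (-44.026, 210.806) km/h.
Bearing = atan2(-44.03, 210.81) = 348.20° clockwise from north.

348.2°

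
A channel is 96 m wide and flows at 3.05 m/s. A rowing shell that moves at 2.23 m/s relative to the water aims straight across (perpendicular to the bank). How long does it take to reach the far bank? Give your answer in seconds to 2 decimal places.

43.05 s

The component of the rowing shell's velocity perpendicular to the bank is 2.23 m/s.
The current is parallel to the bank, so it does not affect the crossing time.
Time = 96 / 2.230 = 43.049 s.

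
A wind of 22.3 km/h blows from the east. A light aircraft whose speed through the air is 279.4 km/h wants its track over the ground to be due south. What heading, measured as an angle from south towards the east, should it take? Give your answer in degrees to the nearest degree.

5°

The wind pushes perpendicular to the desired track; the heading must have a component into the wind equal to 22.3 km/h: 279.4 sin θ = 22.3.
sin θ = 0.0798, so θ = 4.578°.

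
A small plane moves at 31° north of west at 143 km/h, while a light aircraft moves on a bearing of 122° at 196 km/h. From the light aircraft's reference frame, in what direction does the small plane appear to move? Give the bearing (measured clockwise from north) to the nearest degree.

Taking east as x and north as y: small plane velocity = (-122.575, 73.650) km/h; light aircraft velocity = (166.217, -103.864) km/h.
Velocity of small plane relative to light aircraft = (-122.575, 73.650) − (166.217, -103.864) = (-288.792, 177.515) km/h.
Bearing = atan2(-288.79, 177.51) = 301.58° clockwise from north.

302°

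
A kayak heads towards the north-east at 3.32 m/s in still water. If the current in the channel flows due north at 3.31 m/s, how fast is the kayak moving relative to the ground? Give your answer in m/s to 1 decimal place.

6.1 m/s

Taking east as x and north as y: velocity relative to the water = (2.348, 2.348) m/s; the water relative to ground = (0.000, 3.310) m/s.
Velocity relative to ground = (2.348, 2.348) + (0.000, 3.310) = (2.348, 5.658) m/s.
Speed = |(2.348, 5.658)| = 6.125 m/s.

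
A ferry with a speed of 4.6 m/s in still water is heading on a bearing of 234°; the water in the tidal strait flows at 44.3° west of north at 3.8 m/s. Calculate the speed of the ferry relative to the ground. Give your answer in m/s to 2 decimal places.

6.38 m/s

Taking east as x and north as y: velocity relative to the water = (-3.721, -2.704) m/s; the water relative to ground = (-2.654, 2.720) m/s.
Velocity relative to ground = (-3.721, -2.704) + (-2.654, 2.720) = (-6.375, 0.016) m/s.
Speed = |(-6.375, 0.016)| = 6.375 m/s.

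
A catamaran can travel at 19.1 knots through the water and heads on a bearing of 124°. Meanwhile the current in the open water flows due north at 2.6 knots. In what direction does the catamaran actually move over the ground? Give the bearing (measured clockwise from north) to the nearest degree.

117°

Taking east as x and north as y: velocity relative to the water = (15.835, -10.681) knots; the water relative to ground = (0.000, 2.600) knots.
Velocity relative to ground = (15.835, -10.681) + (0.000, 2.600) = (15.835, -8.081) knots.
Bearing = atan2(15.83, -8.08) = 117.04° clockwise from north.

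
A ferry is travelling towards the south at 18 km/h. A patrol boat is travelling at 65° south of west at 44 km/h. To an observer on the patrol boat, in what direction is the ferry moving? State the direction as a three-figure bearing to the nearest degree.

Taking east as x and north as y: ferry velocity = (0.000, -18.000) km/h; patrol boat velocity = (-18.595, -39.878) km/h.
Velocity of ferry relative to patrol boat = (0.000, -18.000) − (-18.595, -39.878) = (18.595, 21.878) km/h.
Bearing = atan2(18.60, 21.88) = 40.36° clockwise from north.

040°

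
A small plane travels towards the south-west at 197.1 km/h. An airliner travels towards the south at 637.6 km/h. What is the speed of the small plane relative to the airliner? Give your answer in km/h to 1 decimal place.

Taking east as x and north as y: small plane velocity = (-139.371, -139.371) km/h; airliner velocity = (0.000, -637.600) km/h.
Velocity of small plane relative to airliner = (-139.371, -139.371) − (0.000, -637.600) = (-139.371, 498.229) km/h.
Magnitude = |(-139.371, 498.229)| = 517.355 km/h.

517.4 km/h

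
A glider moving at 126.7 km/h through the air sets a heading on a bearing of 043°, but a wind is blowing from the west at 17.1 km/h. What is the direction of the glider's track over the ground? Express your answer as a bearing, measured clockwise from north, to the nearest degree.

Taking east as x and north as y: velocity relative to the air = (86.409, 92.663) km/h; the air relative to ground = (17.100, 0.000) km/h.
Velocity relative to ground = (86.409, 92.663) + (17.100, 0.000) = (103.509, 92.663) km/h.
Bearing = atan2(103.51, 92.66) = 48.16° clockwise from north.

048°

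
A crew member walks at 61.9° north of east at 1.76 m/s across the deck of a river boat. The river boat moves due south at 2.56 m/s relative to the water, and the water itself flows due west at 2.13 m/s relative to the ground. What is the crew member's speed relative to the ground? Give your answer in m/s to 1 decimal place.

In east/north components (m/s): crew member relative to river boat = (0.829, 1.553); river boat relative to water = (0.000, -2.560); water relative to ground = (-2.130, 0.000).
Sum = (-1.301, -1.007) m/s.
Speed = |(-1.301, -1.007)| = 1.645 m/s.

1.6 m/s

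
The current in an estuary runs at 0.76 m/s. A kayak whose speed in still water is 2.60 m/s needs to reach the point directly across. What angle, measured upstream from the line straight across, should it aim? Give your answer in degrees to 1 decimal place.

17.0°

To cancel the current, the upstream component of the kayak's velocity must equal the flow: 2.60 sin θ = 0.76.
sin θ = 0.76 / 2.60 = 0.2923.
θ = arcsin(0.2923) = 16.996°.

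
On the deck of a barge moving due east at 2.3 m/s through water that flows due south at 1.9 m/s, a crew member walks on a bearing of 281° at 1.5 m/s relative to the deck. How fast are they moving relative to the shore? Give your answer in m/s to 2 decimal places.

1.81 m/s

In east/north components (m/s): crew member relative to barge = (-1.472, 0.286); barge relative to water = (2.300, 0.000); water relative to ground = (0.000, -1.900).
Sum = (0.828, -1.614) m/s.
Speed = |(0.828, -1.614)| = 1.814 m/s.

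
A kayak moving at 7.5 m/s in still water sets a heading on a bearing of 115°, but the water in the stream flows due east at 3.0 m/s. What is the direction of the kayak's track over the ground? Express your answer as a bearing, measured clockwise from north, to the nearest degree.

Taking east as x and north as y: velocity relative to the water = (6.797, -3.170) m/s; the water relative to ground = (3.000, 0.000) m/s.
Velocity relative to ground = (6.797, -3.170) + (3.000, 0.000) = (9.797, -3.170) m/s.
Bearing = atan2(9.80, -3.17) = 107.93° clockwise from north.

108°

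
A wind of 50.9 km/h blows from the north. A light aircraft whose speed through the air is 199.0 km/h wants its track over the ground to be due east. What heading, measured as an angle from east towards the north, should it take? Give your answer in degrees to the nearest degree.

The wind pushes perpendicular to the desired track; the heading must have a component into the wind equal to 50.9 km/h: 199.0 sin θ = 50.9.
sin θ = 0.2558, so θ = 14.820°.

15°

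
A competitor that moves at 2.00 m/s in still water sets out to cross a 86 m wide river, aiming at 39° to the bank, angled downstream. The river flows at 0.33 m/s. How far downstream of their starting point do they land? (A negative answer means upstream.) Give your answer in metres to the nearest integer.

129 m

Perpendicular speed = 1.259 m/s; crossing time = 86 / 1.259 = 68.328 s.
Net downstream speed = 1.884 m/s.
Drift = 1.884 × 68.328 = 128.749 m (downstream).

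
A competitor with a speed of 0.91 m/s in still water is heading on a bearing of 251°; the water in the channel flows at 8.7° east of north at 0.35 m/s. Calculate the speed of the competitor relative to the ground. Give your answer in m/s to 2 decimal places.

0.81 m/s

Taking east as x and north as y: velocity relative to the water = (-0.860, -0.296) m/s; the water relative to ground = (0.053, 0.346) m/s.
Velocity relative to ground = (-0.860, -0.296) + (0.053, 0.346) = (-0.807, 0.050) m/s.
Speed = |(-0.807, 0.050)| = 0.809 m/s.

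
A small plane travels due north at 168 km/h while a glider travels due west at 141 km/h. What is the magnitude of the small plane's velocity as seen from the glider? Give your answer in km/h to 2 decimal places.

219.33 km/h

Taking east as x and north as y: small plane velocity = (0.000, 168.000) km/h; glider velocity = (-141.000, 0.000) km/h.
Velocity of small plane relative to glider = (0.000, 168.000) − (-141.000, 0.000) = (141.000, 168.000) km/h.
Magnitude = |(141.000, 168.000)| = 219.329 km/h.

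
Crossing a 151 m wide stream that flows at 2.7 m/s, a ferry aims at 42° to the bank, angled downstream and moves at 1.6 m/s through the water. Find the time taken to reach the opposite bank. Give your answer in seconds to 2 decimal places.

The component of the ferry's velocity perpendicular to the bank is 1.6 × sin 42° = 1.071 m/s.
The current is parallel to the bank, so it does not affect the crossing time.
Time = 151 / 1.071 = 141.041 s.

141.04 s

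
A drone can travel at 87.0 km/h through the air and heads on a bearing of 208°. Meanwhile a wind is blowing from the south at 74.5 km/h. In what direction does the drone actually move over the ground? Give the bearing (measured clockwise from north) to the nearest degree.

267°

Taking east as x and north as y: velocity relative to the air = (-40.844, -76.816) km/h; the air relative to ground = (0.000, 74.500) km/h.
Velocity relative to ground = (-40.844, -76.816) + (0.000, 74.500) = (-40.844, -2.316) km/h.
Bearing = atan2(-40.84, -2.32) = 266.75° clockwise from north.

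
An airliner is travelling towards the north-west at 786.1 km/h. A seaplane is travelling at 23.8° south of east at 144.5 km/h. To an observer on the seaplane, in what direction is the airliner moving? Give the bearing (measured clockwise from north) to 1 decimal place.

311.8°

Taking east as x and north as y: airliner velocity = (-555.857, 555.857) km/h; seaplane velocity = (132.212, -58.312) km/h.
Velocity of airliner relative to seaplane = (-555.857, 555.857) − (132.212, -58.312) = (-688.068, 614.169) km/h.
Bearing = atan2(-688.07, 614.17) = 311.75° clockwise from north.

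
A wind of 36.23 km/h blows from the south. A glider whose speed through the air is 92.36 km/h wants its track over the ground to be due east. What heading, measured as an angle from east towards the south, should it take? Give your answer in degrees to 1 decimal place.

The wind pushes perpendicular to the desired track; the heading must have a component into the wind equal to 36.23 km/h: 92.36 sin θ = 36.23.
sin θ = 0.3923, so θ = 23.096°.

23.1°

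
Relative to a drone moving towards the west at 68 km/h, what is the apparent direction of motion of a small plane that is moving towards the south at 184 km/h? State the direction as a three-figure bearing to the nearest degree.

160°

Taking east as x and north as y: small plane velocity = (0.000, -184.000) km/h; drone velocity = (-68.000, 0.000) km/h.
Velocity of small plane relative to drone = (0.000, -184.000) − (-68.000, 0.000) = (68.000, -184.000) km/h.
Bearing = atan2(68.00, -184.00) = 159.72° clockwise from north.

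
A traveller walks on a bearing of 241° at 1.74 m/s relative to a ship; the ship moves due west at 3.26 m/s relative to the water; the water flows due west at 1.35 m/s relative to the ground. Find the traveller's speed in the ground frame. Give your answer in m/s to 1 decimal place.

6.2 m/s

In east/north components (m/s): traveller relative to ship = (-1.522, -0.844); ship relative to water = (-3.260, 0.000); water relative to ground = (-1.350, 0.000).
Sum = (-6.132, -0.844) m/s.
Speed = |(-6.132, -0.844)| = 6.190 m/s.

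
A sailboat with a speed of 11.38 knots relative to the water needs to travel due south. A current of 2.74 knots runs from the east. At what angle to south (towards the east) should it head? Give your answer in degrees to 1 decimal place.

The current pushes perpendicular to the desired track; the heading must have a component into the current equal to 2.74 knots: 11.38 sin θ = 2.74.
sin θ = 0.2408, so θ = 13.932°.

13.9°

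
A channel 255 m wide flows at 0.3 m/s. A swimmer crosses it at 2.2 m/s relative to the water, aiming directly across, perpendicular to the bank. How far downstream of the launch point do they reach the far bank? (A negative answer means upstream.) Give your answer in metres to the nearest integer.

Perpendicular speed = 2.200 m/s; crossing time = 255 / 2.200 = 115.909 s.
Net downstream speed = 0.300 m/s.
Drift = 0.300 × 115.909 = 34.773 m (downstream).

35 m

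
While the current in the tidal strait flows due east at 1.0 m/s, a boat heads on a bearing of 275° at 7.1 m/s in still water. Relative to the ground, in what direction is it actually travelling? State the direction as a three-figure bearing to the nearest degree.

276°

Taking east as x and north as y: velocity relative to the water = (-7.073, 0.619) m/s; the water relative to ground = (1.000, 0.000) m/s.
Velocity relative to ground = (-7.073, 0.619) + (1.000, 0.000) = (-6.073, 0.619) m/s.
Bearing = atan2(-6.07, 0.62) = 275.82° clockwise from north.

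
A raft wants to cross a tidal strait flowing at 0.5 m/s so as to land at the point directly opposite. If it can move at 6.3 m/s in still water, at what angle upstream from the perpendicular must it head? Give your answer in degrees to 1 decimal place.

To cancel the current, the upstream component of the raft's velocity must equal the flow: 6.3 sin θ = 0.5.
sin θ = 0.5 / 6.3 = 0.0794.
θ = arcsin(0.0794) = 4.552°.

4.6°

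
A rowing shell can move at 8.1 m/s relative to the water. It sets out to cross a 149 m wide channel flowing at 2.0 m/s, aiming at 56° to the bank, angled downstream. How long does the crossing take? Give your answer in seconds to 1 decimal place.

22.2 s

The component of the rowing shell's velocity perpendicular to the bank is 8.1 × sin 56° = 6.715 m/s.
Only the cross-stream component determines the crossing time; the current contributes nothing perpendicular to the bank.
Time = 149 / 6.715 = 22.188 s.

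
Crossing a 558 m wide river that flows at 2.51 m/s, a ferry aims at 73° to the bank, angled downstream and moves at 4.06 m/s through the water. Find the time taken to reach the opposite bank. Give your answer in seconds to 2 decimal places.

143.72 s

The component of the ferry's velocity perpendicular to the bank is 4.06 × sin 73° = 3.883 m/s.
The current is parallel to the bank, so it does not affect the crossing time.
Time = 558 / 3.883 = 143.718 s.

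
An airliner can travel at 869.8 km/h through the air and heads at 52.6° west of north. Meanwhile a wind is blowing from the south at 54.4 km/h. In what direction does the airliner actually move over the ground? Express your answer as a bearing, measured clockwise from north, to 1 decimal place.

Taking east as x and north as y: velocity relative to the air = (-690.982, 528.296) km/h; the air relative to ground = (0.000, 54.400) km/h.
Velocity relative to ground = (-690.982, 528.296) + (0.000, 54.400) = (-690.982, 582.696) km/h.
Bearing = atan2(-690.98, 582.70) = 310.14° clockwise from north.

310.1°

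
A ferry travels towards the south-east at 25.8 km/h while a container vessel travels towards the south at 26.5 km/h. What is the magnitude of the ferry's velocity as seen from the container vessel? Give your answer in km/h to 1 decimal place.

Taking east as x and north as y: ferry velocity = (18.243, -18.243) km/h; container vessel velocity = (0.000, -26.500) km/h.
Velocity of ferry relative to container vessel = (18.243, -18.243) − (0.000, -26.500) = (18.243, 8.257) km/h.
Magnitude = |(18.243, 8.257)| = 20.025 km/h.

20.0 km/h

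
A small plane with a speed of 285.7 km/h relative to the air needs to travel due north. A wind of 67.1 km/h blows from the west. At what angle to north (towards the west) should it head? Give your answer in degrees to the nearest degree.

The wind pushes perpendicular to the desired track; the heading must have a component into the wind equal to 67.1 km/h: 285.7 sin θ = 67.1.
sin θ = 0.2349, so θ = 13.583°.

14°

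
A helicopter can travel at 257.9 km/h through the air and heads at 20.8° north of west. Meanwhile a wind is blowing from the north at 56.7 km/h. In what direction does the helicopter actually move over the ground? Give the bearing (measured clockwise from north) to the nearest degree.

278°

Taking east as x and north as y: velocity relative to the air = (-241.092, 91.582) km/h; the air relative to ground = (0.000, -56.700) km/h.
Velocity relative to ground = (-241.092, 91.582) + (0.000, -56.700) = (-241.092, 34.882) km/h.
Bearing = atan2(-241.09, 34.88) = 278.23° clockwise from north.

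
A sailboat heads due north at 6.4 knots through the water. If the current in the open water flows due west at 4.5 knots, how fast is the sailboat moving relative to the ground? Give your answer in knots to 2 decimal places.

Taking east as x and north as y: velocity relative to the water = (0.000, 6.400) knots; the water relative to ground = (-4.500, 0.000) knots.
Velocity relative to ground = (0.000, 6.400) + (-4.500, 0.000) = (-4.500, 6.400) knots.
Speed = |(-4.500, 6.400)| = 7.824 knots.

7.82 knots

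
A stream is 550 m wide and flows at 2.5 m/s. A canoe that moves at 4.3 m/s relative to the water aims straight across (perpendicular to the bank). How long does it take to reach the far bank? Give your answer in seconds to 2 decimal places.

The component of the canoe's velocity perpendicular to the bank is 4.3 m/s.
Only the cross-stream component determines the crossing time; the current contributes nothing perpendicular to the bank.
Time = 550 / 4.300 = 127.907 s.

127.91 s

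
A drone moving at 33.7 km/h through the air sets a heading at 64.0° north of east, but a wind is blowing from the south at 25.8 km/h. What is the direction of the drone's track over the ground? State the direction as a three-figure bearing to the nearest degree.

Taking east as x and north as y: velocity relative to the air = (14.773, 30.289) km/h; the air relative to ground = (0.000, 25.800) km/h.
Velocity relative to ground = (14.773, 30.289) + (0.000, 25.800) = (14.773, 56.089) km/h.
Bearing = atan2(14.77, 56.09) = 14.76° clockwise from north.

015°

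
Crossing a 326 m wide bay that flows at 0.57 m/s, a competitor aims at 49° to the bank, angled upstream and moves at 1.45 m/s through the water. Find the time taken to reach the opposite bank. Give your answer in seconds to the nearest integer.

The component of the competitor's velocity perpendicular to the bank is 1.45 × sin 49° = 1.094 m/s.
Only the cross-stream component determines the crossing time; the current contributes nothing perpendicular to the bank.
Time = 326 / 1.094 = 297.899 s.

298 s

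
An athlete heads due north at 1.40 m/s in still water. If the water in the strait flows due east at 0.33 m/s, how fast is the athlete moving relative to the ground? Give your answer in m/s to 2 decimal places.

Taking east as x and north as y: velocity relative to the water = (0.000, 1.400) m/s; the water relative to ground = (0.330, 0.000) m/s.
Velocity relative to ground = (0.000, 1.400) + (0.330, 0.000) = (0.330, 1.400) m/s.
Speed = |(0.330, 1.400)| = 1.438 m/s.

1.44 m/s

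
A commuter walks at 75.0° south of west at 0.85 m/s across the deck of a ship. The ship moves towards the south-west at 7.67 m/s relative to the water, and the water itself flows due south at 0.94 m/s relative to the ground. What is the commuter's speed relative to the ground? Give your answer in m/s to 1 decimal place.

9.1 m/s

In east/north components (m/s): commuter relative to ship = (-0.220, -0.821); ship relative to water = (-5.424, -5.424); water relative to ground = (0.000, -0.940).
Sum = (-5.644, -7.185) m/s.
Speed = |(-5.644, -7.185)| = 9.136 m/s.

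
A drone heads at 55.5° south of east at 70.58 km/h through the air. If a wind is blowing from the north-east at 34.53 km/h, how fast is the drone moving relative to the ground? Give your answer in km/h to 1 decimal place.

Taking east as x and north as y: velocity relative to the air = (39.977, -58.167) km/h; the air relative to ground = (-24.416, -24.416) km/h.
Velocity relative to ground = (39.977, -58.167) + (-24.416, -24.416) = (15.561, -82.583) km/h.
Speed = |(15.561, -82.583)| = 84.036 km/h.

84.0 km/h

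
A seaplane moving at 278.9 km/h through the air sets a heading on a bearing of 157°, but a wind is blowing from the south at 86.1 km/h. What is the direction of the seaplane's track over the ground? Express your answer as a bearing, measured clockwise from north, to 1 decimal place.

Taking east as x and north as y: velocity relative to the air = (108.975, -256.729) km/h; the air relative to ground = (0.000, 86.100) km/h.
Velocity relative to ground = (108.975, -256.729) + (0.000, 86.100) = (108.975, -170.629) km/h.
Bearing = atan2(108.97, -170.63) = 147.43° clockwise from north.

147.4°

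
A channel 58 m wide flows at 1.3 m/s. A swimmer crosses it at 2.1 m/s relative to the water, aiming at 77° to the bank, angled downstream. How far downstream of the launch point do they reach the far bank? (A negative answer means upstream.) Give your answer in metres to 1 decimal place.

Perpendicular speed = 2.046 m/s; crossing time = 58 / 2.046 = 28.346 s.
Net downstream speed = 1.772 m/s.
Drift = 1.772 × 28.346 = 50.240 m (downstream).

50.2 m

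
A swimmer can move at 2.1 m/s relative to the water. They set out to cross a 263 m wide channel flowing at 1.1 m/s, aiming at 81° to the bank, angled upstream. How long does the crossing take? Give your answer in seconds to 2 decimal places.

The component of the swimmer's velocity perpendicular to the bank is 2.1 × sin 81° = 2.074 m/s.
The flow acts along the bank and has no component across it.
Time = 263 / 2.074 = 126.799 s.

126.80 s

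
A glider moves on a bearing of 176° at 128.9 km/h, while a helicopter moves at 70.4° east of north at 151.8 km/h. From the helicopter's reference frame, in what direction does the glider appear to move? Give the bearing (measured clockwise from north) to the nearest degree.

Taking east as x and north as y: glider velocity = (8.992, -128.586) km/h; helicopter velocity = (143.004, 50.922) km/h.
Velocity of glider relative to helicopter = (8.992, -128.586) − (143.004, 50.922) = (-134.013, -179.508) km/h.
Bearing = atan2(-134.01, -179.51) = 216.74° clockwise from north.

217°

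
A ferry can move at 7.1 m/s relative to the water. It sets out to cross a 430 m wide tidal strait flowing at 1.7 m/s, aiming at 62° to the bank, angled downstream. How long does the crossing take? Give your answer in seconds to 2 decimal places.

The component of the ferry's velocity perpendicular to the bank is 7.1 × sin 62° = 6.269 m/s.
The flow acts along the bank and has no component across it.
Time = 430 / 6.269 = 68.592 s.

68.59 s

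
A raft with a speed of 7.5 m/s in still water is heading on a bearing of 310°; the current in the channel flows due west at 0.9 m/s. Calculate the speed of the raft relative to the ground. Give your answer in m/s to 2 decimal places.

8.21 m/s

Taking east as x and north as y: velocity relative to the water = (-5.745, 4.821) m/s; the water relative to ground = (-0.900, 0.000) m/s.
Velocity relative to ground = (-5.745, 4.821) + (-0.900, 0.000) = (-6.645, 4.821) m/s.
Speed = |(-6.645, 4.821)| = 8.210 m/s.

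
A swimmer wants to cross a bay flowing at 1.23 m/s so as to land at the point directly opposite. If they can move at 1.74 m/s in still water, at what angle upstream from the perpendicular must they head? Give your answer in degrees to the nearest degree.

45°

To cancel the current, the upstream component of the swimmer's velocity must equal the flow: 1.74 sin θ = 1.23.
sin θ = 1.23 / 1.74 = 0.7069.
θ = arcsin(0.7069) = 44.983°.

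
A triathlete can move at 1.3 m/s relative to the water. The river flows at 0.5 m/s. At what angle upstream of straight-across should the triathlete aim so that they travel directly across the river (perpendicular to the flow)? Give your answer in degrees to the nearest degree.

23°

To cancel the current, the upstream component of the triathlete's velocity must equal the flow: 1.3 sin θ = 0.5.
sin θ = 0.5 / 1.3 = 0.3846.
θ = arcsin(0.3846) = 22.620°.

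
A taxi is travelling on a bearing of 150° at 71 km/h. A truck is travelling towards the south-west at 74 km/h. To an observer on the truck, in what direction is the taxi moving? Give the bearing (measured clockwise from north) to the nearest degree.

Taking east as x and north as y: taxi velocity = (35.500, -61.488) km/h; truck velocity = (-52.326, -52.326) km/h.
Velocity of taxi relative to truck = (35.500, -61.488) − (-52.326, -52.326) = (87.826, -9.162) km/h.
Bearing = atan2(87.83, -9.16) = 95.96° clockwise from north.

096°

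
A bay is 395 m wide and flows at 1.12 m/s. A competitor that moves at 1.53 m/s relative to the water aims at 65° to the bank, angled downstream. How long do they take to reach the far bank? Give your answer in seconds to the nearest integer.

285 s

The component of the competitor's velocity perpendicular to the bank is 1.53 × sin 65° = 1.387 m/s.
The flow acts along the bank and has no component across it.
Time = 395 / 1.387 = 284.859 s.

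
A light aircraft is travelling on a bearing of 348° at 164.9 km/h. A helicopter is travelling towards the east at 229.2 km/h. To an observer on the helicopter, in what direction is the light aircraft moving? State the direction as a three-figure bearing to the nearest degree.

301°

Taking east as x and north as y: light aircraft velocity = (-34.285, 161.297) km/h; helicopter velocity = (229.200, 0.000) km/h.
Velocity of light aircraft relative to helicopter = (-34.285, 161.297) − (229.200, 0.000) = (-263.485, 161.297) km/h.
Bearing = atan2(-263.48, 161.30) = 301.47° clockwise from north.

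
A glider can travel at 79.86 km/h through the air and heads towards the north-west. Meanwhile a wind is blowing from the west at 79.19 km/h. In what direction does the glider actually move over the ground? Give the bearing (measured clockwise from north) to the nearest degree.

Taking east as x and north as y: velocity relative to the air = (-56.470, 56.470) km/h; the air relative to ground = (79.190, 0.000) km/h.
Velocity relative to ground = (-56.470, 56.470) + (79.190, 0.000) = (22.720, 56.470) km/h.
Bearing = atan2(22.72, 56.47) = 21.92° clockwise from north.

022°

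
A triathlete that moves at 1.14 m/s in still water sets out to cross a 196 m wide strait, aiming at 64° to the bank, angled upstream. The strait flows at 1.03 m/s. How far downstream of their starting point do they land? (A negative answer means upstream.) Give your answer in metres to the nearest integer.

Perpendicular speed = 1.025 m/s; crossing time = 196 / 1.025 = 191.289 s.
Net downstream speed = 0.530 m/s.
Drift = 0.530 × 191.289 = 101.433 m (downstream).

101 m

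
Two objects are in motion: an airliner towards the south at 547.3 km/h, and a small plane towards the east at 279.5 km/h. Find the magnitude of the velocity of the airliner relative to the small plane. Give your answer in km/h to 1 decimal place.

614.5 km/h

Taking east as x and north as y: airliner velocity = (0.000, -547.300) km/h; small plane velocity = (279.500, 0.000) km/h.
Velocity of airliner relative to small plane = (0.000, -547.300) − (279.500, 0.000) = (-279.500, -547.300) km/h.
Magnitude = |(-279.500, -547.300)| = 614.538 km/h.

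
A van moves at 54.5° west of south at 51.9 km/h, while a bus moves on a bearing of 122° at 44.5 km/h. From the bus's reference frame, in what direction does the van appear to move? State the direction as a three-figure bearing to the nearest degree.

Taking east as x and north as y: van velocity = (-42.253, -30.138) km/h; bus velocity = (37.738, -23.581) km/h.
Velocity of van relative to bus = (-42.253, -30.138) − (37.738, -23.581) = (-79.991, -6.557) km/h.
Bearing = atan2(-79.99, -6.56) = 265.31° clockwise from north.

265°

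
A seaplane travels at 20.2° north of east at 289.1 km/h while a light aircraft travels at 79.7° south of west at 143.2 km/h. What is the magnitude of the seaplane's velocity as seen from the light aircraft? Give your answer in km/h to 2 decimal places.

Taking east as x and north as y: seaplane velocity = (271.318, 99.826) km/h; light aircraft velocity = (-25.604, -140.892) km/h.
Velocity of seaplane relative to light aircraft = (271.318, 99.826) − (-25.604, -140.892) = (296.923, 240.718) km/h.
Magnitude = |(296.923, 240.718)| = 382.241 km/h.

382.24 km/h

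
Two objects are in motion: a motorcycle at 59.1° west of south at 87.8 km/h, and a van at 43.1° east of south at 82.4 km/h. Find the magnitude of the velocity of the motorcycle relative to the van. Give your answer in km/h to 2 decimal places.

132.50 km/h

Taking east as x and north as y: motorcycle velocity = (-75.338, -45.089) km/h; van velocity = (56.302, -60.165) km/h.
Velocity of motorcycle relative to van = (-75.338, -45.089) − (56.302, -60.165) = (-131.640, 15.076) km/h.
Magnitude = |(-131.640, 15.076)| = 132.500 km/h.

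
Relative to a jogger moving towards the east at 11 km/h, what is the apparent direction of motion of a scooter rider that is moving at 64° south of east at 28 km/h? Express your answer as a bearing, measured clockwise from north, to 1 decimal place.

177.1°

Taking east as x and north as y: scooter rider velocity = (12.274, -25.166) km/h; jogger velocity = (11.000, 0.000) km/h.
Velocity of scooter rider relative to jogger = (12.274, -25.166) − (11.000, 0.000) = (1.274, -25.166) km/h.
Bearing = atan2(1.27, -25.17) = 177.10° clockwise from north.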